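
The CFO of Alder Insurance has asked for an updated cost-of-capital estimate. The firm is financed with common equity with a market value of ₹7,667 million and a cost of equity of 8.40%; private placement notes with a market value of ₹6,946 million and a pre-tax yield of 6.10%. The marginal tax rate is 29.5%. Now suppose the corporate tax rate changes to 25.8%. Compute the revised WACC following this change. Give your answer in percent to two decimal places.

After the change:
Total capital V = 7667 + 6946 = 14613.
Equity: weight = 7667/14613 = 0.5247; cost = 8.4%.
Private placement notes: weight = 6946/14613 = 0.4753; after-tax cost = 6.1% × (1 − 25.8%) = 4.5262%.
WACC = 0.5247 × 8.4000% + 0.4753 × 4.5262% = 6.5587%.

6.56%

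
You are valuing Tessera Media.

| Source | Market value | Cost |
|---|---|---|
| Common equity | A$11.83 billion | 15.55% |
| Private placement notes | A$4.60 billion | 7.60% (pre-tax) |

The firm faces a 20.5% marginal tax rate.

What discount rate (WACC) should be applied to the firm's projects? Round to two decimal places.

12.89%

Total capital V = 11.83 + 4.6 = 16.43.
Equity: weight = 11.83/16.43 = 0.7200; cost = 15.55%.
Private placement notes: weight = 4.6/16.43 = 0.2800; after-tax cost = 7.6% × (1 − 20.5%) = 6.0420%.
WACC = 0.7200 × 15.5500% + 0.2800 × 6.0420% = 12.8880%.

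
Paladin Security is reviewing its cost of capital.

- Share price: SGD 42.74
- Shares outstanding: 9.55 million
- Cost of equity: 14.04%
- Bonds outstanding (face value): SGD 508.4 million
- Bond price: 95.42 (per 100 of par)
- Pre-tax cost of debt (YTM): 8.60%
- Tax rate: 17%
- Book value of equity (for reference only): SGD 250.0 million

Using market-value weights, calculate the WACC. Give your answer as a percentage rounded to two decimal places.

10.29%

Market value of equity E = 42.74 × 9.55m = 408.167m. Market value of debt D = 508.4m × 95.42/100 = 485.11528m.
Total capital V = 408.167 + 485.11528 = 893.28228.
Equity: weight = 408.167/893.28228 = 0.4569; cost = 14.04%.
Bonds outstanding: weight = 485.11528/893.28228 = 0.5431; after-tax cost = 8.6% × (1 − 17%) = 7.1380%.
WACC = 0.4569 × 14.0400% + 0.5431 × 7.1380% = 10.2917%.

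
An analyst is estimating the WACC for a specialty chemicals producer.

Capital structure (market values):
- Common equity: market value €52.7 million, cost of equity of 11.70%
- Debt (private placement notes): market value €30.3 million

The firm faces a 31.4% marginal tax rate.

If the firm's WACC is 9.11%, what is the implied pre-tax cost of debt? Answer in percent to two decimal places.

Total capital V = 52.7 + 30.3 = 83.
Equity weight = 52.7/83 = 0.6349.
Private placement notes weight = 30.3/83 = 0.3651.
Equity contribution = 0.6349 × 11.7% = 7.4288%.
Remaining for debt = 9.11% − 7.4288% = 1.6812%.
Rd × (1 − 31.4%) × 0.3651 = 1.6812%  ⇒  Rd = 6.7132%.

6.71%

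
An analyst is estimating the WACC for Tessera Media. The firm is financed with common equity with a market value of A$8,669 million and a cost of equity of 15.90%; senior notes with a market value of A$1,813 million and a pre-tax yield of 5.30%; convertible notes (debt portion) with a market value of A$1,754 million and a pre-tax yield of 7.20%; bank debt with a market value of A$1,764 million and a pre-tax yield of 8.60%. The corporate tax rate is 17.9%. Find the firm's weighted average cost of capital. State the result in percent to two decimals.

12.04%

Total capital V = 8669 + 1813 + 1754 + 1764 = 14000.
Equity: weight = 8669/14000 = 0.6192; cost = 15.9%.
Senior notes: weight = 1813/14000 = 0.1295; after-tax cost = 5.3% × (1 − 17.9%) = 4.3513%.
Convertible notes (debt portion): weight = 1754/14000 = 0.1253; after-tax cost = 7.2% × (1 − 17.9%) = 5.9112%.
Bank debt: weight = 1764/14000 = 0.1260; after-tax cost = 8.6% × (1 − 17.9%) = 7.0606%.
WACC = 0.6192 × 15.9000% + 0.1295 × 4.3513% + 0.1253 × 5.9112% + 0.1260 × 7.0606% = 12.0392%.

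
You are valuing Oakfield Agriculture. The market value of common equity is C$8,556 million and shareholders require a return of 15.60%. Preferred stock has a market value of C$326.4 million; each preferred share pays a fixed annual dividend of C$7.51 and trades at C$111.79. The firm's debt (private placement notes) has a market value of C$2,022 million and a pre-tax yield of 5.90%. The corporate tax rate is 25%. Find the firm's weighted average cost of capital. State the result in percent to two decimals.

Cost of preferred: Rp = 7.51 / 111.79 = 6.7180%.
Total capital V = 8556 + 326.4 + 2022 = 10904.4.
Equity: weight = 8556/10904.4 = 0.7846; cost = 15.6%.
Preferred: weight = 326.4/10904.4 = 0.0299; cost = 6.718%.
Private placement notes: weight = 2022/10904.4 = 0.1854; after-tax cost = 5.9% × (1 − 25%) = 4.4250%.
WACC = 0.7846 × 15.6000% + 0.0299 × 6.7180% + 0.1854 × 4.4250% = 13.2620%.

13.26%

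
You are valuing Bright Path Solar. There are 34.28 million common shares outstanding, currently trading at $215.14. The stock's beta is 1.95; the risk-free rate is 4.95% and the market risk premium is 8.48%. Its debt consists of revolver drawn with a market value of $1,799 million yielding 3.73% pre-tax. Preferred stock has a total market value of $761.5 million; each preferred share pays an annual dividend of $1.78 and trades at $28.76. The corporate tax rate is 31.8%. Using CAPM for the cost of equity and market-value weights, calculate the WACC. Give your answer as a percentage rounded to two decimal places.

Cost of equity via CAPM: Re = 4.95% + 1.95 × 8.48% = 21.4860%.
Cost of preferred: Rp = 1.78 / 28.76 = 6.1892%.
Market value of equity E = 215.14 × 34.28m = 7374.9992m.
Total capital V = 7374.9992 + 761.5 + 1799 = 9935.4992.
Equity: weight = 7374.9992/9935.4992 = 0.7423; cost = 21.486%.
Preferred: weight = 761.5/9935.4992 = 0.0766; cost = 6.1892%.
Revolver drawn: weight = 1799/9935.4992 = 0.1811; after-tax cost = 3.73% × (1 − 31.8%) = 2.5439%.
WACC = 0.7423 × 21.4860% + 0.0766 × 6.1892% + 0.1811 × 2.5439% = 16.8838%.

16.88%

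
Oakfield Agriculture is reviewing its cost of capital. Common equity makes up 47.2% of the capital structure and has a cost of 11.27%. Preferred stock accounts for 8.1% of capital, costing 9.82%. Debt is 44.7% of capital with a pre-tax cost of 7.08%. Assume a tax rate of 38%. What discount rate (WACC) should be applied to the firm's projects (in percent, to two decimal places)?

8.08%

After-tax cost of debt = 7.08% × (1 − 38%) = 4.3896%.
WACC = 0.472 × 11.2700% + 0.081 × 9.8200% + 0.447 × 4.3896% = 8.0770%.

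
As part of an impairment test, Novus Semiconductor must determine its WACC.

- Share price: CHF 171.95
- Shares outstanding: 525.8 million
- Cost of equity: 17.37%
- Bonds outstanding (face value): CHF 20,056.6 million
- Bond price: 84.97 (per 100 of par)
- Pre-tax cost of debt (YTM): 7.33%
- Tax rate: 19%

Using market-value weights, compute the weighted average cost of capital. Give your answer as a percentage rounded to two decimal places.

15.56%

Market value of equity E = 171.95 × 525.8m = 90411.31m. Market value of debt D = 20056.6m × 84.97/100 = 17042.09302m.
Total capital V = 90411.31 + 17042.09302 = 107453.40302.
Equity: weight = 90411.31/107453.40302 = 0.8414; cost = 17.37%.
Bonds outstanding: weight = 17042.09302/107453.40302 = 0.1586; after-tax cost = 7.33% × (1 − 19%) = 5.9373%.
WACC = 0.8414 × 17.3700% + 0.1586 × 5.9373% = 15.5568%.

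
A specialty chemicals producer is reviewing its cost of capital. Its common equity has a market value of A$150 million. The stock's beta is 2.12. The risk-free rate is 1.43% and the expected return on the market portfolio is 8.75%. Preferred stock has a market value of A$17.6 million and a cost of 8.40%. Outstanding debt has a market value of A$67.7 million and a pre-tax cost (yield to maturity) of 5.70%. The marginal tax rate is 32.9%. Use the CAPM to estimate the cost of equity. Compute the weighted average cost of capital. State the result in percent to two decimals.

12.53%

Market risk premium = 8.75% − 1.43% = 7.32%.
Cost of equity via CAPM: Re = 1.43% + 2.12 × 7.32% = 16.9484%.
Total capital V = 150 + 17.6 + 67.7 = 235.3.
Equity: weight = 150/235.3 = 0.6375; cost = 16.9484%.
Preferred: weight = 17.6/235.3 = 0.0748; cost = 8.4%.
Debt: weight = 67.7/235.3 = 0.2877; after-tax cost = 5.7% × (1 − 32.9%) = 3.8247%.
WACC = 0.6375 × 16.9484% + 0.0748 × 8.4000% + 0.2877 × 3.8247% = 12.5331%.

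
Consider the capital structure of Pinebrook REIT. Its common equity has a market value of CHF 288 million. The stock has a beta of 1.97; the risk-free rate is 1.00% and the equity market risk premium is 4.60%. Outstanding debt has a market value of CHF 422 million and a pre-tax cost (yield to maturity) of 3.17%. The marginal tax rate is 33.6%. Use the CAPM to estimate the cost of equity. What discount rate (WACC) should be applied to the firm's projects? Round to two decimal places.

Cost of equity via CAPM: Re = 1.0% + 1.97 × 4.6% = 10.0620%.
Total capital V = 288 + 422 = 710.
Equity: weight = 288/710 = 0.4056; cost = 10.062%.
Debt: weight = 422/710 = 0.5944; after-tax cost = 3.17% × (1 − 33.6%) = 2.1049%.
WACC = 0.4056 × 10.0620% + 0.5944 × 2.1049% = 5.3326%.

5.33%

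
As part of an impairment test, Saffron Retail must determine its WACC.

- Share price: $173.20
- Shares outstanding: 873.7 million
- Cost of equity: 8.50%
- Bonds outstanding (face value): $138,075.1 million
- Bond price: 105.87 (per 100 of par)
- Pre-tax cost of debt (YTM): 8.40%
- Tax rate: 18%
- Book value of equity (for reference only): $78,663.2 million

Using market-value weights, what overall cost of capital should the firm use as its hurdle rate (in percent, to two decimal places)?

Market value of equity E = 173.2 × 873.7m = 151324.84m. Market value of debt D = 138075.1m × 105.87/100 = 146180.10837m.
Total capital V = 151324.84 + 146180.10837 = 297504.94837.
Equity: weight = 151324.84/297504.94837 = 0.5086; cost = 8.5%.
Bonds outstanding: weight = 146180.10837/297504.94837 = 0.4914; after-tax cost = 8.4% × (1 − 18%) = 6.8880%.
WACC = 0.5086 × 8.5000% + 0.4914 × 6.8880% = 7.7079%.

7.71%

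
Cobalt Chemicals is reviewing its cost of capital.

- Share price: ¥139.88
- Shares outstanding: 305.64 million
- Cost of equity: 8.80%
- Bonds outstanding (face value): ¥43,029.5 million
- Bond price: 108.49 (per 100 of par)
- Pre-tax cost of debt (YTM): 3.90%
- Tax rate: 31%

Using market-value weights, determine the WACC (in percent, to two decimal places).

Market value of equity E = 139.88 × 305.64m = 42752.9232m. Market value of debt D = 43029.5m × 108.49/100 = 46682.70455m.
Total capital V = 42752.9232 + 46682.70455 = 89435.62775.
Equity: weight = 42752.9232/89435.62775 = 0.4780; cost = 8.8%.
Bonds outstanding: weight = 46682.70455/89435.62775 = 0.5220; after-tax cost = 3.9% × (1 − 31%) = 2.6910%.
WACC = 0.4780 × 8.8000% + 0.5220 × 2.6910% = 5.6113%.

5.61%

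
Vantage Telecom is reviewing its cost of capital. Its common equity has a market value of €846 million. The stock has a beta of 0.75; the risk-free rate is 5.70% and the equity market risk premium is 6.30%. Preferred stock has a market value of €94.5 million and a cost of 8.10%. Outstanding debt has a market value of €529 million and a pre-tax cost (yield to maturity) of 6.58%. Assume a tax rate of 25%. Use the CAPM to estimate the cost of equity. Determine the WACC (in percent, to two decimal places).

Cost of equity via CAPM: Re = 5.7% + 0.75 × 6.3% = 10.4250%.
Total capital V = 846 + 94.5 + 529 = 1469.5.
Equity: weight = 846/1469.5 = 0.5757; cost = 10.425%.
Preferred: weight = 94.5/1469.5 = 0.0643; cost = 8.1%.
Debt: weight = 529/1469.5 = 0.3600; after-tax cost = 6.58% × (1 − 25%) = 4.9350%.
WACC = 0.5757 × 10.4250% + 0.0643 × 8.1000% + 0.3600 × 4.9350% = 8.2992%.

8.30%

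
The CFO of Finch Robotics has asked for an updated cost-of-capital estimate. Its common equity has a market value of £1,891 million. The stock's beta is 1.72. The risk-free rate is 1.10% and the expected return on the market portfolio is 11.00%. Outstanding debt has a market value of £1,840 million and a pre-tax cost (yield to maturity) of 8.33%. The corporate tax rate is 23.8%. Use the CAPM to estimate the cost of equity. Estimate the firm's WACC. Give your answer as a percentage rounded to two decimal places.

Market risk premium = 11.0% − 1.1% = 9.9%.
Cost of equity via CAPM: Re = 1.1% + 1.72 × 9.9% = 18.1280%.
Total capital V = 1891 + 1840 = 3731.
Equity: weight = 1891/3731 = 0.5068; cost = 18.128%.
Debt: weight = 1840/3731 = 0.4932; after-tax cost = 8.33% × (1 − 23.8%) = 6.3475%.
WACC = 0.5068 × 18.1280% + 0.4932 × 6.3475% = 12.3182%.

12.32%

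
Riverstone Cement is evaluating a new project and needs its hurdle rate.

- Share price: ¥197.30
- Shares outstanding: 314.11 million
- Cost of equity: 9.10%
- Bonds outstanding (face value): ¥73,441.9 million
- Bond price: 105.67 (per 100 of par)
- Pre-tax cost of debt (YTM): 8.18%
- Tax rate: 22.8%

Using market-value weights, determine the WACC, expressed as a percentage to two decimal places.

Market value of equity E = 197.3 × 314.11m = 61973.903m. Market value of debt D = 73441.9m × 105.67/100 = 77606.05573m.
Total capital V = 61973.903 + 77606.05573 = 139579.95873.
Equity: weight = 61973.903/139579.95873 = 0.4440; cost = 9.1%.
Bonds outstanding: weight = 77606.05573/139579.95873 = 0.5560; after-tax cost = 8.18% × (1 − 22.8%) = 6.3150%.
WACC = 0.4440 × 9.1000% + 0.5560 × 6.3150% = 7.5515%.

7.55%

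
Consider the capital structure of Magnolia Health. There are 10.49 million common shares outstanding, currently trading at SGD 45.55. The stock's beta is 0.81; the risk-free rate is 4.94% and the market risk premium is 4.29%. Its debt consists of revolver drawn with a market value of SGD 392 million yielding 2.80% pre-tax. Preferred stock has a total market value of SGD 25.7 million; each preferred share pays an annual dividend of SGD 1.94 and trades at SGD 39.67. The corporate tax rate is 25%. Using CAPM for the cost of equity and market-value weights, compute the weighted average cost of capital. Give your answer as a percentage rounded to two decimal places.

Cost of equity via CAPM: Re = 4.94% + 0.81 × 4.29% = 8.4149%.
Cost of preferred: Rp = 1.94 / 39.67 = 4.8903%.
Market value of equity E = 45.55 × 10.49m = 477.8195m.
Total capital V = 477.8195 + 25.7 + 392 = 895.5195.
Equity: weight = 477.8195/895.5195 = 0.5336; cost = 8.4149%.
Preferred: weight = 25.7/895.5195 = 0.0287; cost = 4.8903%.
Revolver drawn: weight = 392/895.5195 = 0.4377; after-tax cost = 2.8% × (1 − 25%) = 2.1000%.
WACC = 0.5336 × 8.4149% + 0.0287 × 4.8903% + 0.4377 × 2.1000% = 5.5495%.

5.55%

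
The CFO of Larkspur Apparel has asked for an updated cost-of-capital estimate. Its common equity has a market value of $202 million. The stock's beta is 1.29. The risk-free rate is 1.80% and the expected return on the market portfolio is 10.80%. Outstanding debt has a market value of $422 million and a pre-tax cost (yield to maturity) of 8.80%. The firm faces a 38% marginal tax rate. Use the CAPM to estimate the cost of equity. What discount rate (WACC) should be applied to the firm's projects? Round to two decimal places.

Market risk premium = 10.8% − 1.8% = 9.0%.
Cost of equity via CAPM: Re = 1.8% + 1.29 × 9.0% = 13.4100%.
Total capital V = 202 + 422 = 624.
Equity: weight = 202/624 = 0.3237; cost = 13.41%.
Debt: weight = 422/624 = 0.6763; after-tax cost = 8.8% × (1 − 38%) = 5.4560%.
WACC = 0.3237 × 13.4100% + 0.6763 × 5.4560% = 8.0309%.

8.03%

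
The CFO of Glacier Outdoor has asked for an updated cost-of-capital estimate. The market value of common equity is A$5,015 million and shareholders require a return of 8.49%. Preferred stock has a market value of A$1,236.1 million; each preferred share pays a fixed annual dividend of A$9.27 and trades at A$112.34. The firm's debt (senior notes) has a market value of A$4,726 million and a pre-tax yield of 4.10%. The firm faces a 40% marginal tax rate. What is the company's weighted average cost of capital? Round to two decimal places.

Cost of preferred: Rp = 9.27 / 112.34 = 8.2517%.
Total capital V = 5015 + 1236.1 + 4726 = 10977.1.
Equity: weight = 5015/10977.1 = 0.4569; cost = 8.49%.
Preferred: weight = 1236.1/10977.1 = 0.1126; cost = 8.2517%.
Senior notes: weight = 4726/10977.1 = 0.4305; after-tax cost = 4.1% × (1 − 40%) = 2.4600%.
WACC = 0.4569 × 8.4900% + 0.1126 × 8.2517% + 0.4305 × 2.4600% = 5.8671%.

5.87%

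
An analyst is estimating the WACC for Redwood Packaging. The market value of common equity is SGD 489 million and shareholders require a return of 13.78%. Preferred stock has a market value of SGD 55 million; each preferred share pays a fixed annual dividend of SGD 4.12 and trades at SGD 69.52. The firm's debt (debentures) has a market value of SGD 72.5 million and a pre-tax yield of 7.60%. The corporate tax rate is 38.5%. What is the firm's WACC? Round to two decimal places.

12.01%

Cost of preferred: Rp = 4.12 / 69.52 = 5.9264%.
Total capital V = 489 + 55 + 72.5 = 616.5.
Equity: weight = 489/616.5 = 0.7932; cost = 13.78%.
Preferred: weight = 55/616.5 = 0.0892; cost = 5.9264%.
Debentures: weight = 72.5/616.5 = 0.1176; after-tax cost = 7.6% × (1 − 38.5%) = 4.6740%.
WACC = 0.7932 × 13.7800% + 0.0892 × 5.9264% + 0.1176 × 4.6740% = 12.0085%.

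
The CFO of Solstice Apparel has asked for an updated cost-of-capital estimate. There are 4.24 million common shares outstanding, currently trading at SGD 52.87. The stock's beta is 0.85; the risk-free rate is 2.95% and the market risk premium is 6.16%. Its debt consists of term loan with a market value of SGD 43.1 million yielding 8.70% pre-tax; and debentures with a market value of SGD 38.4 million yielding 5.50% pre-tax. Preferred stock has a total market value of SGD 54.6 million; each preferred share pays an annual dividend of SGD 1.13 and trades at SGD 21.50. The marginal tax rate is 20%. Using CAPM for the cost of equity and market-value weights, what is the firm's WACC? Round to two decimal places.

7.19%

Cost of equity via CAPM: Re = 2.95% + 0.85 × 6.16% = 8.1860%.
Cost of preferred: Rp = 1.13 / 21.5 = 5.2558%.
Market value of equity E = 52.87 × 4.24m = 224.1688m.
Total capital V = 224.1688 + 54.6 + 43.1 + 38.4 = 360.2688.
Equity: weight = 224.1688/360.2688 = 0.6222; cost = 8.186%.
Preferred: weight = 54.6/360.2688 = 0.1516; cost = 5.2558%.
Term loan: weight = 43.1/360.2688 = 0.1196; after-tax cost = 8.7% × (1 − 20%) = 6.9600%.
Debentures: weight = 38.4/360.2688 = 0.1066; after-tax cost = 5.5% × (1 − 20%) = 4.4000%.
WACC = 0.6222 × 8.1860% + 0.1516 × 5.2558% + 0.1196 × 6.9600% + 0.1066 × 4.4000% = 7.1917%.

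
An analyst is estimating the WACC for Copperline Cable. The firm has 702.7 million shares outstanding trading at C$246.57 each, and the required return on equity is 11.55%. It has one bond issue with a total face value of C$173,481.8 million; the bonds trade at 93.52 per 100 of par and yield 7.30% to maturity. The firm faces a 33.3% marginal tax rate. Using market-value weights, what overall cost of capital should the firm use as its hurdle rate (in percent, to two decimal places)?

8.32%

Market value of equity E = 246.57 × 702.7m = 173264.739m. Market value of debt D = 173481.8m × 93.52/100 = 162240.17936m.
Total capital V = 173264.739 + 162240.17936 = 335504.91836.
Equity: weight = 173264.739/335504.91836 = 0.5164; cost = 11.55%.
Bonds outstanding: weight = 162240.17936/335504.91836 = 0.4836; after-tax cost = 7.3% × (1 − 33.3%) = 4.8691%.
WACC = 0.5164 × 11.5500% + 0.4836 × 4.8691% = 8.3193%.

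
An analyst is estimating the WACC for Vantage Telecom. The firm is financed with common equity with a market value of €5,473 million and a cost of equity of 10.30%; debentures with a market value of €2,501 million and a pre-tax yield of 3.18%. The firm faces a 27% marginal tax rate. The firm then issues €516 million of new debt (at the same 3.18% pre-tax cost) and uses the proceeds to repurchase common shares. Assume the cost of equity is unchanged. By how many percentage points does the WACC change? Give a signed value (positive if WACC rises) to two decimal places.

-0.52 pp

Current WACC:
Total capital V = 5473 + 2501 = 7974.
Equity: weight = 5473/7974 = 0.6864; cost = 10.3%.
Debentures: weight = 2501/7974 = 0.3136; after-tax cost = 3.18% × (1 − 27%) = 2.3214%.
WACC = 0.6864 × 10.3000% + 0.3136 × 2.3214% = 7.7976%.
After the change:
Total capital V = 4957 + 3017 = 7974.
Equity: weight = 4957/7974 = 0.6216; cost = 10.3%.
Debentures: weight = 3017/7974 = 0.3784; after-tax cost = 3.18% × (1 − 27%) = 2.3214%.
WACC = 0.6216 × 10.3000% + 0.3784 × 2.3214% = 7.2813%.
Change in WACC = 7.2813% − 7.7976% = -0.5163 pp.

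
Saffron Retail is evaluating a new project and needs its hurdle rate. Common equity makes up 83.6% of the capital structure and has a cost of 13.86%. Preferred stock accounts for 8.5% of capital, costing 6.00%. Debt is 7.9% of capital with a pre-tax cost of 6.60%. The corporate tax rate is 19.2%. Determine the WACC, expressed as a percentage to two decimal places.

12.52%

After-tax cost of debt = 6.6% × (1 − 19.2%) = 5.3328%.
WACC = 0.836 × 13.8600% + 0.085 × 6.0000% + 0.079 × 5.3328% = 12.5183%.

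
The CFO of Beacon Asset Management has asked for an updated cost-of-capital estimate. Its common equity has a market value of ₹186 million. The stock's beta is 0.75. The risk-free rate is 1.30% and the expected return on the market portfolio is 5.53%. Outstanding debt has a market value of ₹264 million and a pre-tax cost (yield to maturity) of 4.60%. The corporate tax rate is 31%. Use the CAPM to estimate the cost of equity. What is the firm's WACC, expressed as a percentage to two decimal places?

Market risk premium = 5.53% − 1.3% = 4.23%.
Cost of equity via CAPM: Re = 1.3% + 0.75 × 4.23% = 4.4725%.
Total capital V = 186 + 264 = 450.
Equity: weight = 186/450 = 0.4133; cost = 4.4725%.
Debt: weight = 264/450 = 0.5867; after-tax cost = 4.6% × (1 − 31%) = 3.1740%.
WACC = 0.4133 × 4.4725% + 0.5867 × 3.1740% = 3.7107%.

3.71%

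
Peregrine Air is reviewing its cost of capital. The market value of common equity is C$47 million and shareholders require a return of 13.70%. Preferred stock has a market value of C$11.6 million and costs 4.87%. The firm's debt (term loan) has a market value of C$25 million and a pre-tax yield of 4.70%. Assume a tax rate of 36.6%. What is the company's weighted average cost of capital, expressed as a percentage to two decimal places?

9.27%

Total capital V = 47 + 11.6 + 25 = 83.6.
Equity: weight = 47/83.6 = 0.5622; cost = 13.7%.
Preferred: weight = 11.6/83.6 = 0.1388; cost = 4.87%.
Term loan: weight = 25/83.6 = 0.2990; after-tax cost = 4.7% × (1 − 36.6%) = 2.9798%.
WACC = 0.5622 × 13.7000% + 0.1388 × 4.8700% + 0.2990 × 2.9798% = 9.2690%.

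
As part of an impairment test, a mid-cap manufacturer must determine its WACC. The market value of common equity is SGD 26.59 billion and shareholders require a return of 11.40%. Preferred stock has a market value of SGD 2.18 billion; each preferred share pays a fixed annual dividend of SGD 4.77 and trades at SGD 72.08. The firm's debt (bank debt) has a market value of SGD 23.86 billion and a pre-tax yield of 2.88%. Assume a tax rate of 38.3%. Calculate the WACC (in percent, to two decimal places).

Cost of preferred: Rp = 4.77 / 72.08 = 6.6176%.
Total capital V = 26.59 + 2.18 + 23.86 = 52.63.
Equity: weight = 26.59/52.63 = 0.5052; cost = 11.4%.
Preferred: weight = 2.18/52.63 = 0.0414; cost = 6.6176%.
Bank debt: weight = 23.86/52.63 = 0.4534; after-tax cost = 2.88% × (1 − 38.3%) = 1.7770%.
WACC = 0.5052 × 11.4000% + 0.0414 × 6.6176% + 0.4534 × 1.7770% = 6.8393%.

6.84%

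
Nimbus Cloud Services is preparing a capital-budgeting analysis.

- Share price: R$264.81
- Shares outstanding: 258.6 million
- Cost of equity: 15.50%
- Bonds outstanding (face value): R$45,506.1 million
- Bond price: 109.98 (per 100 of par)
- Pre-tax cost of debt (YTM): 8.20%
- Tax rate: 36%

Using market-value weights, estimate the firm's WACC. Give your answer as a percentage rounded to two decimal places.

Market value of equity E = 264.81 × 258.6m = 68479.866m. Market value of debt D = 45506.1m × 109.98/100 = 50047.60878m.
Total capital V = 68479.866 + 50047.60878 = 118527.47478.
Equity: weight = 68479.866/118527.47478 = 0.5778; cost = 15.5%.
Bonds outstanding: weight = 50047.60878/118527.47478 = 0.4222; after-tax cost = 8.2% × (1 − 36%) = 5.2480%.
WACC = 0.5778 × 15.5000% + 0.4222 × 5.2480% = 11.1711%.

11.17%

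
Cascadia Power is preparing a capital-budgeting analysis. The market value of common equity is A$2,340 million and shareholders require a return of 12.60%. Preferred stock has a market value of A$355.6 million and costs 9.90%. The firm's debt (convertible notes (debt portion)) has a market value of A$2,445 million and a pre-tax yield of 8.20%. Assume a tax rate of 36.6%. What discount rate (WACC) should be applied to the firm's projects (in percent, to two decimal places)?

8.89%

Total capital V = 2340 + 355.6 + 2445 = 5140.6.
Equity: weight = 2340/5140.6 = 0.4552; cost = 12.6%.
Preferred: weight = 355.6/5140.6 = 0.0692; cost = 9.9%.
Convertible notes (debt portion): weight = 2445/5140.6 = 0.4756; after-tax cost = 8.2% × (1 − 36.6%) = 5.1988%.
WACC = 0.4552 × 12.6000% + 0.0692 × 9.9000% + 0.4756 × 5.1988% = 8.8930%.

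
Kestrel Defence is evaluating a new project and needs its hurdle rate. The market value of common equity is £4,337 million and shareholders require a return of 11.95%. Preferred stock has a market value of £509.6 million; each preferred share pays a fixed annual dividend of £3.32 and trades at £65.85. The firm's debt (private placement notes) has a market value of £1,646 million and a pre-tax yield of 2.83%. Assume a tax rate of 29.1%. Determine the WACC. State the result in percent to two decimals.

Cost of preferred: Rp = 3.32 / 65.85 = 5.0418%.
Total capital V = 4337 + 509.6 + 1646 = 6492.6.
Equity: weight = 4337/6492.6 = 0.6680; cost = 11.95%.
Preferred: weight = 509.6/6492.6 = 0.0785; cost = 5.0418%.
Private placement notes: weight = 1646/6492.6 = 0.2535; after-tax cost = 2.83% × (1 − 29.1%) = 2.0065%.
WACC = 0.6680 × 11.9500% + 0.0785 × 5.0418% + 0.2535 × 2.0065% = 8.8869%.

8.89%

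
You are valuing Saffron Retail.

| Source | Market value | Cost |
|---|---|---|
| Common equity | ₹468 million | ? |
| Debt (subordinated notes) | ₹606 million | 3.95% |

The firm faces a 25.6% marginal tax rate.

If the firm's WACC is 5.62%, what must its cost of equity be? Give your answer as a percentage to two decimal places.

Total capital V = 468 + 606 = 1074.
Equity weight = 468/1074 = 0.4358.
Subordinated notes weight = 606/1074 = 0.5642.
Debt contribution = 0.5642 × 3.95% × (1 − 25.6%) = 1.6582%.
Required equity contribution = 5.62% − 1.6582% = 3.9618%.
Re = 3.9618% / 0.4358 = 9.0918%.

9.09%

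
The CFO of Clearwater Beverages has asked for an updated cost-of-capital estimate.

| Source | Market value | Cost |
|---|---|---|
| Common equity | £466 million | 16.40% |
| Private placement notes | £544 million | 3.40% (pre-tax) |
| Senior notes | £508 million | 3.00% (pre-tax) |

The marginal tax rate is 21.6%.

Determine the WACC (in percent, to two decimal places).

6.78%

Total capital V = 466 + 544 + 508 = 1518.
Equity: weight = 466/1518 = 0.3070; cost = 16.4%.
Private placement notes: weight = 544/1518 = 0.3584; after-tax cost = 3.4% × (1 − 21.6%) = 2.6656%.
Senior notes: weight = 508/1518 = 0.3347; after-tax cost = 3% × (1 − 21.6%) = 2.3520%.
WACC = 0.3070 × 16.4000% + 0.3584 × 2.6656% + 0.3347 × 2.3520% = 6.7769%.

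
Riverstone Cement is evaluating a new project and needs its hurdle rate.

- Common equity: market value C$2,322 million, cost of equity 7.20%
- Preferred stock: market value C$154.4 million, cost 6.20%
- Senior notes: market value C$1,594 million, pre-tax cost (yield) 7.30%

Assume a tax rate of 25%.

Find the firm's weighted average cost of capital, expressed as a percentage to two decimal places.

Total capital V = 2322 + 154.4 + 1594 = 4070.4.
Equity: weight = 2322/4070.4 = 0.5705; cost = 7.2%.
Preferred: weight = 154.4/4070.4 = 0.0379; cost = 6.2%.
Senior notes: weight = 1594/4070.4 = 0.3916; after-tax cost = 7.3% × (1 − 25%) = 5.4750%.
WACC = 0.5705 × 7.2000% + 0.0379 × 6.2000% + 0.3916 × 5.4750% = 6.4865%.

6.49%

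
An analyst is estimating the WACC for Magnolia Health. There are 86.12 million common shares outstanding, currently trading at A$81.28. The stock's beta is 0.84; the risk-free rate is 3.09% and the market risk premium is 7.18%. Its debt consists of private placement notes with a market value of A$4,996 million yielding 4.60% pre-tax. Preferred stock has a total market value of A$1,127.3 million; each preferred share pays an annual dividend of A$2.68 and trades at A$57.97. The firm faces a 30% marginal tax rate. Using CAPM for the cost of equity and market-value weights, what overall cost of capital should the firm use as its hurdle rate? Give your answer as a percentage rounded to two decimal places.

6.49%

Cost of equity via CAPM: Re = 3.09% + 0.84 × 7.18% = 9.1212%.
Cost of preferred: Rp = 2.68 / 57.97 = 4.6231%.
Market value of equity E = 81.28 × 86.12m = 6999.8336m.
Total capital V = 6999.8336 + 1127.3 + 4996 = 13123.1336.
Equity: weight = 6999.8336/13123.1336 = 0.5334; cost = 9.1212%.
Preferred: weight = 1127.3/13123.1336 = 0.0859; cost = 4.6231%.
Private placement notes: weight = 4996/13123.1336 = 0.3807; after-tax cost = 4.6% × (1 − 30%) = 3.2200%.
WACC = 0.5334 × 9.1212% + 0.0859 × 4.6231% + 0.3807 × 3.2200% = 6.4882%.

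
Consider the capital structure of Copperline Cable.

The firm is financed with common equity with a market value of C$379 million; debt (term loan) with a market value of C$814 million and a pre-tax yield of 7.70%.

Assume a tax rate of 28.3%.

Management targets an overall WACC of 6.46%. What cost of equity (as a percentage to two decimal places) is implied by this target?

Total capital V = 379 + 814 = 1193.
Equity weight = 379/1193 = 0.3177.
Term loan weight = 814/1193 = 0.6823.
Debt contribution = 0.6823 × 7.7% × (1 − 28.3%) = 3.7670%.
Required equity contribution = 6.46% − 3.7670% = 2.6930%.
Re = 2.6930% / 0.3177 = 8.4770%.

8.48%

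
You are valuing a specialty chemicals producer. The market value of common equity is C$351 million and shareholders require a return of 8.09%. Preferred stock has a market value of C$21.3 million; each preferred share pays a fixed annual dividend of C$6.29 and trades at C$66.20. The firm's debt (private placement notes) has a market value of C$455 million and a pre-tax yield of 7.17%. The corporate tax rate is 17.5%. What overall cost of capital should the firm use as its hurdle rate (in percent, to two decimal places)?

Cost of preferred: Rp = 6.29 / 66.2 = 9.5015%.
Total capital V = 351 + 21.3 + 455 = 827.3.
Equity: weight = 351/827.3 = 0.4243; cost = 8.09%.
Preferred: weight = 21.3/827.3 = 0.0257; cost = 9.5015%.
Private placement notes: weight = 455/827.3 = 0.5500; after-tax cost = 7.17% × (1 − 17.5%) = 5.9152%.
WACC = 0.4243 × 8.0900% + 0.0257 × 9.5015% + 0.5500 × 5.9152% = 6.9303%.

6.93%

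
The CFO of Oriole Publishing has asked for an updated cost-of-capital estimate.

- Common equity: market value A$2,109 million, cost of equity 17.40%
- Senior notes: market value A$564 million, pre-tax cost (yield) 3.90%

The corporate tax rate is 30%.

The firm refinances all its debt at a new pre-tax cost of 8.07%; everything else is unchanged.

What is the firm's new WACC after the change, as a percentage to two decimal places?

14.92%

After the change:
Total capital V = 2109 + 564 = 2673.
Equity: weight = 2109/2673 = 0.7890; cost = 17.4%.
Senior notes: weight = 564/2673 = 0.2110; after-tax cost = 8.07% × (1 − 30%) = 5.6490%.
WACC = 0.7890 × 17.4000% + 0.2110 × 5.6490% = 14.9206%.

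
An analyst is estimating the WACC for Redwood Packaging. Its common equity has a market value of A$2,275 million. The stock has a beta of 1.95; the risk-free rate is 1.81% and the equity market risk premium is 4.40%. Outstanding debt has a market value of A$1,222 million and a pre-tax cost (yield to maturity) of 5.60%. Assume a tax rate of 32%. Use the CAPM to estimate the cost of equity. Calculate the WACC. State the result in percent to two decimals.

8.09%

Cost of equity via CAPM: Re = 1.81% + 1.95 × 4.4% = 10.3900%.
Total capital V = 2275 + 1222 = 3497.
Equity: weight = 2275/3497 = 0.6506; cost = 10.39%.
Debt: weight = 1222/3497 = 0.3494; after-tax cost = 5.6% × (1 − 32%) = 3.8080%.
WACC = 0.6506 × 10.3900% + 0.3494 × 3.8080% = 8.0900%.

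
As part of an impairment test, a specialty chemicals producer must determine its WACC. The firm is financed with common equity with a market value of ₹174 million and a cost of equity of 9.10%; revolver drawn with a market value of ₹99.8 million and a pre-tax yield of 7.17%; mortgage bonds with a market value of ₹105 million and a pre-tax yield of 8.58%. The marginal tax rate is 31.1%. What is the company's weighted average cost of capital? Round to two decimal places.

7.12%

Total capital V = 174 + 99.8 + 105 = 378.8.
Equity: weight = 174/378.8 = 0.4593; cost = 9.1%.
Revolver drawn: weight = 99.8/378.8 = 0.2635; after-tax cost = 7.17% × (1 − 31.1%) = 4.9401%.
Mortgage bonds: weight = 105/378.8 = 0.2772; after-tax cost = 8.58% × (1 − 31.1%) = 5.9116%.
WACC = 0.4593 × 9.1000% + 0.2635 × 4.9401% + 0.2772 × 5.9116% = 7.1202%.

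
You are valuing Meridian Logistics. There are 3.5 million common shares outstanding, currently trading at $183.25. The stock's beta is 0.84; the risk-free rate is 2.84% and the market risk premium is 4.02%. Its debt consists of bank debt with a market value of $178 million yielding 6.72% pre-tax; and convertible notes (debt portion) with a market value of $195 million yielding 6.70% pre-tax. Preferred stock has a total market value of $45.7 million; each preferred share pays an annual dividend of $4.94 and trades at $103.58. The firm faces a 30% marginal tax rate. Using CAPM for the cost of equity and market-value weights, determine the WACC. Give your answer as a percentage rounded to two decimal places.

Cost of equity via CAPM: Re = 2.84% + 0.84 × 4.02% = 6.2168%.
Cost of preferred: Rp = 4.94 / 103.58 = 4.7693%.
Market value of equity E = 183.25 × 3.5m = 641.375m.
Total capital V = 641.375 + 45.7 + 178 + 195 = 1060.075.
Equity: weight = 641.375/1060.075 = 0.6050; cost = 6.2168%.
Preferred: weight = 45.7/1060.075 = 0.0431; cost = 4.7693%.
Bank debt: weight = 178/1060.075 = 0.1679; after-tax cost = 6.72% × (1 − 30%) = 4.7040%.
Convertible notes (debt portion): weight = 195/1060.075 = 0.1839; after-tax cost = 6.7% × (1 − 30%) = 4.6900%.
WACC = 0.6050 × 6.2168% + 0.0431 × 4.7693% + 0.1679 × 4.7040% + 0.1839 × 4.6900% = 5.6195%.

5.62%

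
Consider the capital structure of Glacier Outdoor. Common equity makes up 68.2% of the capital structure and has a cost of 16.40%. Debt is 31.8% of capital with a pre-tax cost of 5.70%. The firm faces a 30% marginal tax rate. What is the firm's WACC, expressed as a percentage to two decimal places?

After-tax cost of debt = 5.7% × (1 − 30%) = 3.9900%.
WACC = 0.682 × 16.4000% + 0.318 × 3.9900% = 12.4536%.

12.45%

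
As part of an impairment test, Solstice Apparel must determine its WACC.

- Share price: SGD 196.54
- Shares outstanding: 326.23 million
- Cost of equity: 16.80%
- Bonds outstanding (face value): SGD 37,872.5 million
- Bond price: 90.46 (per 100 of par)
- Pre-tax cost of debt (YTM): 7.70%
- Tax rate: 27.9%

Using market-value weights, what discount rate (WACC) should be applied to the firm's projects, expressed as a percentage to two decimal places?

12.88%

Market value of equity E = 196.54 × 326.23m = 64117.2442m. Market value of debt D = 37872.5m × 90.46/100 = 34259.4635m.
Total capital V = 64117.2442 + 34259.4635 = 98376.7077.
Equity: weight = 64117.2442/98376.7077 = 0.6518; cost = 16.8%.
Bonds outstanding: weight = 34259.4635/98376.7077 = 0.3482; after-tax cost = 7.7% × (1 − 27.9%) = 5.5517%.
WACC = 0.6518 × 16.8000% + 0.3482 × 5.5517% = 12.8828%.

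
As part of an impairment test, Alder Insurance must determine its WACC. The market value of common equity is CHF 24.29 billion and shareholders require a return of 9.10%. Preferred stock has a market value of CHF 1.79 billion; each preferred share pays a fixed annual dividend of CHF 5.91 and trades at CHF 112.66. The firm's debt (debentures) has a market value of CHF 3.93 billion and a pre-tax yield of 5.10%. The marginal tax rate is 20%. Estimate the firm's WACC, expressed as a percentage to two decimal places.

8.21%

Cost of preferred: Rp = 5.91 / 112.66 = 5.2459%.
Total capital V = 24.29 + 1.79 + 3.93 = 30.01.
Equity: weight = 24.29/30.01 = 0.8094; cost = 9.1%.
Preferred: weight = 1.79/30.01 = 0.0596; cost = 5.2459%.
Debentures: weight = 3.93/30.01 = 0.1310; after-tax cost = 5.1% × (1 − 20%) = 4.0800%.
WACC = 0.8094 × 9.1000% + 0.0596 × 5.2459% + 0.1310 × 4.0800% = 8.2127%.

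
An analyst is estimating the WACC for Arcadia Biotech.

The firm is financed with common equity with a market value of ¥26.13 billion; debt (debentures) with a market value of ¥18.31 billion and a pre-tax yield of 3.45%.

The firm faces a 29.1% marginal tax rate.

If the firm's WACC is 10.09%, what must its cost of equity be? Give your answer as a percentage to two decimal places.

15.45%

Total capital V = 26.13 + 18.31 = 44.44.
Equity weight = 26.13/44.44 = 0.5880.
Debentures weight = 18.31/44.44 = 0.4120.
Debt contribution = 0.4120 × 3.45% × (1 − 29.1%) = 1.0078%.
Required equity contribution = 10.09% − 1.0078% = 9.0822%.
Re = 9.0822% / 0.5880 = 15.4463%.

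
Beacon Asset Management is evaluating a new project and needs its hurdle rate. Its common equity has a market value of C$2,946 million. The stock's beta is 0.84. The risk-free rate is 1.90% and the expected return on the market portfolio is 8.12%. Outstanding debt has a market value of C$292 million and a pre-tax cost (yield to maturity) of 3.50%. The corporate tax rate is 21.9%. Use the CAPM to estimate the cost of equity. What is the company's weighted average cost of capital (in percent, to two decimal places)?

Market risk premium = 8.12% − 1.9% = 6.22%.
Cost of equity via CAPM: Re = 1.9% + 0.84 × 6.22% = 7.1248%.
Total capital V = 2946 + 292 = 3238.
Equity: weight = 2946/3238 = 0.9098; cost = 7.1248%.
Debt: weight = 292/3238 = 0.0902; after-tax cost = 3.5% × (1 − 21.9%) = 2.7335%.
WACC = 0.9098 × 7.1248% + 0.0902 × 2.7335% = 6.7288%.

6.73%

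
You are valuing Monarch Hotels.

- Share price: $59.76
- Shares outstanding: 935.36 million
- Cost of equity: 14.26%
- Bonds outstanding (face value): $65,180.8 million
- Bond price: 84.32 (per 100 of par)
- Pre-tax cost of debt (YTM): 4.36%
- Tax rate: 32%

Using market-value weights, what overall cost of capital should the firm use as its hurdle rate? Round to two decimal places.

Market value of equity E = 59.76 × 935.36m = 55897.1136m. Market value of debt D = 65180.8m × 84.32/100 = 54960.45056m.
Total capital V = 55897.1136 + 54960.45056 = 110857.56416.
Equity: weight = 55897.1136/110857.56416 = 0.5042; cost = 14.26%.
Bonds outstanding: weight = 54960.45056/110857.56416 = 0.4958; after-tax cost = 4.36% × (1 − 32%) = 2.9648%.
WACC = 0.5042 × 14.2600% + 0.4958 × 2.9648% = 8.6601%.

8.66%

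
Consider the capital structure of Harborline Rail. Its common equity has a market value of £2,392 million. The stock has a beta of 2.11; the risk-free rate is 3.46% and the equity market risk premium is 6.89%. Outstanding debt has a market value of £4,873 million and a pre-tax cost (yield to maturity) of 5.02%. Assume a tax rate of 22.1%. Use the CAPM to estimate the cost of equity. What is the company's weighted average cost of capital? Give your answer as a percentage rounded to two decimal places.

8.55%

Cost of equity via CAPM: Re = 3.46% + 2.11 × 6.89% = 17.9979%.
Total capital V = 2392 + 4873 = 7265.
Equity: weight = 2392/7265 = 0.3292; cost = 17.9979%.
Debt: weight = 4873/7265 = 0.6708; after-tax cost = 5.02% × (1 − 22.1%) = 3.9106%.
WACC = 0.3292 × 17.9979% + 0.6708 × 3.9106% = 8.5488%.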